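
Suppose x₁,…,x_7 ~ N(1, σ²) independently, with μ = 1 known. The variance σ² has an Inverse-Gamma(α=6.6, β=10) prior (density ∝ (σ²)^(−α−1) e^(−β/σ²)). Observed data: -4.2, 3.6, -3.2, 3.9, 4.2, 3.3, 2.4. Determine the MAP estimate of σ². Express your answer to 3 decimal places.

σ̂²_MAP = 4.385

Sum of squared deviations about the known mean: SS = (-4.2−1)² + (3.6−1)² + (-3.2−1)² + (3.9−1)² + (4.2−1)² + (3.3−1)² + (2.4−1)² = 77.34.
The Normal likelihood contributes (σ²)^(−n/2) exp(−SS/(2σ²)), so the posterior is Inverse-Gamma(α + n/2, β + SS/2) = Inverse-Gamma(10.1, 48.67).
The mode of Inverse-Gamma(a, b) is b/(a+1) = 48.67/11.1 ≈ 4.385.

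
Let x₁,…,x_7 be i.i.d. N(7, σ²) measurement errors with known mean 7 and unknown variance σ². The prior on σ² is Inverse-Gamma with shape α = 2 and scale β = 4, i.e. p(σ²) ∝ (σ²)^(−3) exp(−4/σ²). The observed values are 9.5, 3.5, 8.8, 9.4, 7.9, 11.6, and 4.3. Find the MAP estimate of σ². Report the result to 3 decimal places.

σ̂²_MAP = 4.982

Sum of squared deviations about the known mean: SS = (9.5−7)² + (3.5−7)² + (8.8−7)² + (9.4−7)² + (7.9−7)² + (11.6−7)² + (4.3−7)² = 56.76.
The Normal likelihood contributes (σ²)^(−n/2) exp(−SS/(2σ²)), so the posterior is Inverse-Gamma(α + n/2, β + SS/2) = Inverse-Gamma(5.5, 32.38).
The mode of Inverse-Gamma(a, b) is b/(a+1) = 32.38/6.5 ≈ 4.982.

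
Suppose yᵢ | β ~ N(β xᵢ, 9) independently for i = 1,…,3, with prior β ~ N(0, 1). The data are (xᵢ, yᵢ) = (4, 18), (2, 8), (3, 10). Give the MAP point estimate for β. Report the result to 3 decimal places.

β̂_MAP = 3.105

log p(β | y) = −Σ(yᵢ − βxᵢ)²/(2·9) − β²/(2·1) + const.
Setting the derivative to zero: Σxᵢ(yᵢ − βxᵢ)/9 − β/1 = 0, so β = Σxᵢyᵢ / (Σxᵢ² + σ²/τ²).
Σxᵢyᵢ = 4·18 + 2·8 + 3·10 = 118; Σxᵢ² = 29; σ²/τ² = 9.
β̂_MAP = 118 / (29 + 9) = 118/38 ≈ 3.105.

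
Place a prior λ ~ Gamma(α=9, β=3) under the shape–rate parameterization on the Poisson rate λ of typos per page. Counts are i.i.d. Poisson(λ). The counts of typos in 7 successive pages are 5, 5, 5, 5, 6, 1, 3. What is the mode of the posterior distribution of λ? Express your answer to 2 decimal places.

Σxᵢ = 5+5+5+5+6+1+3 = 30, with n = 7.
Posterior ∝ λ^8e^(−3λ) · λ^30e^(−7λ) = λ^38e^(−10λ), i.e. Gamma(shape=39, rate=10).
The mode of a Gamma(a, b) with a ≥ 1 (shape–rate) is (a−1)/b = 38/10 ≈ 3.80.

λ̂_MAP = 3.80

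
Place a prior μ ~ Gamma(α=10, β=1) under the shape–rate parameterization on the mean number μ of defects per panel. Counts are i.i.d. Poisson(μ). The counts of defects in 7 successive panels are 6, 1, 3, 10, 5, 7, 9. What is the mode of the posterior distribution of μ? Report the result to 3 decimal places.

Σxᵢ = 6+1+3+10+5+7+9 = 41, with n = 7.
Posterior ∝ μ^9e^(−1μ) · μ^41e^(−7μ) = μ^50e^(−8μ), i.e. Gamma(shape=51, rate=8).
The mode of a Gamma(a, b) with a ≥ 1 (shape–rate) is (a−1)/b = 50/8 ≈ 6.250.

μ̂_MAP = 6.250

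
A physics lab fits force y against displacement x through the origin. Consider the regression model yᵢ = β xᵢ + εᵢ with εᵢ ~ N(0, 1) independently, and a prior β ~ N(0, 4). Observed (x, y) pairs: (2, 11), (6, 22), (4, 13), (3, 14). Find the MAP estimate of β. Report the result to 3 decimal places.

log p(β | y) = −Σ(yᵢ − βxᵢ)²/(2·1) − β²/(2·4) + const.
Setting the derivative to zero: Σxᵢ(yᵢ − βxᵢ)/1 − β/4 = 0, so β = Σxᵢyᵢ / (Σxᵢ² + σ²/τ²).
Σxᵢyᵢ = 2·11 + 6·22 + 4·13 + 3·14 = 248; Σxᵢ² = 65; σ²/τ² = 0.25.
β̂_MAP = 248 / (65 + 0.25) = 248/65.25 ≈ 3.801.

β̂_MAP = 3.801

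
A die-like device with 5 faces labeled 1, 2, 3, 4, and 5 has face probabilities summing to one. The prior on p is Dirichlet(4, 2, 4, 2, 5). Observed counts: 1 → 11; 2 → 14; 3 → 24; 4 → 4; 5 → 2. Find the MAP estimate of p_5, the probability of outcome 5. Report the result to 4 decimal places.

The posterior is Dirichlet(αᵢ + nᵢ) = Dirichlet(15, 16, 28, 6, 7).
For a Dirichlet(a₁,…,a_K) with all aᵢ > 1, the mode has j-th component (aⱼ − 1)/(Σaᵢ − K).
Here Σaᵢ = 72 and K = 5, so p_5 = (7 − 1)/(72 − 5) = 6/67 ≈ 0.0896.

MAP estimate: 0.0896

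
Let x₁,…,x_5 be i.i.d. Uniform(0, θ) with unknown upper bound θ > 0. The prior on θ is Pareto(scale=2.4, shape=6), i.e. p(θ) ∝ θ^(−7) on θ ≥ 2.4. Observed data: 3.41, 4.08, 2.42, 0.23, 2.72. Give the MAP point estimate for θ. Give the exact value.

The Uniform(0, θ) likelihood is θ^(−n) for θ ≥ max(xᵢ), zero otherwise. Here max(xᵢ) = 4.08.
Posterior ∝ θ^(−7) · θ^(−5) = θ^(−12) on θ ≥ max(2.4, 4.08) = 4.08.
This density is strictly decreasing in θ, so the posterior mode lies at the lower boundary of the support.

θ̂_MAP = 4.08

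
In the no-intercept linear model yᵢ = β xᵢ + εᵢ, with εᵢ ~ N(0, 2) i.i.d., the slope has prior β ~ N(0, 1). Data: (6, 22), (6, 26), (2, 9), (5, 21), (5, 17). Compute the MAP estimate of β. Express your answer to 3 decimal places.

log p(β | y) = −Σ(yᵢ − βxᵢ)²/(2·2) − β²/(2·1) + const.
Setting the derivative to zero: Σxᵢ(yᵢ − βxᵢ)/2 − β/1 = 0, so β = Σxᵢyᵢ / (Σxᵢ² + σ²/τ²).
Σxᵢyᵢ = 6·22 + 6·26 + 2·9 + 5·21 + 5·17 = 496; Σxᵢ² = 126; σ²/τ² = 2.
β̂_MAP = 496 / (126 + 2) = 496/128 ≈ 3.875.

β̂_MAP = 3.875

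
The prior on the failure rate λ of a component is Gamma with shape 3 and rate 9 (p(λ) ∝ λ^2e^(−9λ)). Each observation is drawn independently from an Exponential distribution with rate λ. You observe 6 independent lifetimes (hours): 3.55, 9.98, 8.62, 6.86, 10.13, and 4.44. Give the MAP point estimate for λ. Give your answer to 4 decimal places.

λ̂_MAP = 0.1521

The Exponential(rate=λ) likelihood is ∝ λ^n e^(−λΣtᵢ). Here n = 6 and Σtᵢ = 3.55 + 9.98 + 8.62 + 6.86 + 10.13 + 4.44 = 43.58.
Posterior ∝ λ^2e^(−9λ) · λ^6e^(−43.58λ) = λ^8e^(−52.58λ), i.e. Gamma(9, 52.58).
Mode = (a−1)/b = 8/52.58 ≈ 0.1521.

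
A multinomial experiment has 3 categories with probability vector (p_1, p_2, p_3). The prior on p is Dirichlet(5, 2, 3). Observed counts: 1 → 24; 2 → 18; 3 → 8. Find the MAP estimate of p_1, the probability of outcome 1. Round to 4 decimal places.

MAP estimate: 0.4912

The posterior is Dirichlet(αᵢ + nᵢ) = Dirichlet(29, 20, 11).
For a Dirichlet(a₁,…,a_K) with all aᵢ > 1, the mode has j-th component (aⱼ − 1)/(Σaᵢ − K).
Here Σaᵢ = 60 and K = 3, so p_1 = (29 − 1)/(60 − 3) = 28/57 ≈ 0.4912.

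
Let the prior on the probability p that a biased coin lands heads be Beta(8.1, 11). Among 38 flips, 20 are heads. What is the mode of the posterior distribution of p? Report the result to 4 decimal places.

Prior: Beta(8.1, 11).
Data: 20 successes in 38 trials. The binomial likelihood contributes p^20(1−p)^18, so the posterior is Beta(8.1+20, 11+18) = Beta(28.1, 29).
For Beta(a, b) with a, b > 1 the mode is (a−1)/(a+b−2) = 27.1/55.1 ≈ 0.4918.

p̂_MAP = 0.4918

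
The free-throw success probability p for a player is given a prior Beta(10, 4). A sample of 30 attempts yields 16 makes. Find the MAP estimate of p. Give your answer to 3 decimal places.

p̂_MAP = 0.595

Prior: Beta(10, 4).
Data: 16 successes in 30 trials. The binomial likelihood contributes p^16(1−p)^14, so the posterior is Beta(10+16, 4+14) = Beta(26, 18).
For Beta(a, b) with a, b > 1 the mode is (a−1)/(a+b−2) = 25/42 ≈ 0.595.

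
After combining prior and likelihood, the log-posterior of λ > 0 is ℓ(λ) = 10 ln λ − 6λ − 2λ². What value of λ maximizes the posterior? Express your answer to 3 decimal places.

λ̂_MAP = 1.000

ℓ'(λ) = 10/λ − 6 − 4λ. Setting this to zero and multiplying by λ: 4λ² + 6λ − 10 = 0.
λ = (−6 + √(6² + 4·4·10)) / (2·4) = (−6 + √196) / 8 = (−6 + 14)/8 = 1.
ℓ''(λ) = −10/λ² − 4 < 0, confirming a maximum.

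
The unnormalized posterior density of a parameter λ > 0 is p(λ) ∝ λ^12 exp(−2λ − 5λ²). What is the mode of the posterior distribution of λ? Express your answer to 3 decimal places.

ℓ'(λ) = 12/λ − 2 − 10λ. Setting this to zero and multiplying by λ: 10λ² + 2λ − 12 = 0.
λ = (−2 + √(2² + 4·10·12)) / (2·10) = (−2 + √484) / 20 = (−2 + 22)/20 = 1.
ℓ''(λ) = −12/λ² − 10 < 0, confirming a maximum.

λ̂_MAP = 1.000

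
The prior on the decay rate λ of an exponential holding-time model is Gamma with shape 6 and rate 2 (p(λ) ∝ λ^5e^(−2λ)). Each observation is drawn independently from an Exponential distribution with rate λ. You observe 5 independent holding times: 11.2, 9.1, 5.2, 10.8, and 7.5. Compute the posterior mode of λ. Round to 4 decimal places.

The Exponential(rate=λ) likelihood is ∝ λ^n e^(−λΣtᵢ). Here n = 5 and Σtᵢ = 11.2 + 9.1 + 5.2 + 10.8 + 7.5 = 43.8.
Posterior ∝ λ^5e^(−2λ) · λ^5e^(−43.8λ) = λ^10e^(−45.8λ), i.e. Gamma(11, 45.8).
Mode = (a−1)/b = 10/45.8 ≈ 0.2183.

λ̂_MAP = 0.2183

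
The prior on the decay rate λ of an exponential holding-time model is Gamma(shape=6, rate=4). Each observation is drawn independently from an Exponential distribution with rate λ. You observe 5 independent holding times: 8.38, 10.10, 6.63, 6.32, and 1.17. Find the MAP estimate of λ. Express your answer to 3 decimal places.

λ̂_MAP = 0.273

The Exponential(rate=λ) likelihood is ∝ λ^n e^(−λΣtᵢ). Here n = 5 and Σtᵢ = 8.38 + 10.10 + 6.63 + 6.32 + 1.17 = 32.60.
Posterior ∝ λ^5e^(−4λ) · λ^5e^(−32.60λ) = λ^10e^(−36.60λ), i.e. Gamma(11, 36.60).
Mode = (a−1)/b = 10/36.60 ≈ 0.273.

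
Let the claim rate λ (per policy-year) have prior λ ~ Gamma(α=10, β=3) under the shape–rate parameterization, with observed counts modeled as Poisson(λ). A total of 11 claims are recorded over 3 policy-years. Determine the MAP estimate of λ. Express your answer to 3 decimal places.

λ̂_MAP = 3.333

Σxᵢ = 11, n = 3.
Posterior ∝ λ^9e^(−3λ) · λ^11e^(−3λ) = λ^20e^(−6λ), i.e. Gamma(shape=21, rate=6).
The mode of a Gamma(a, b) with a ≥ 1 (shape–rate) is (a−1)/b = 20/6 ≈ 3.333.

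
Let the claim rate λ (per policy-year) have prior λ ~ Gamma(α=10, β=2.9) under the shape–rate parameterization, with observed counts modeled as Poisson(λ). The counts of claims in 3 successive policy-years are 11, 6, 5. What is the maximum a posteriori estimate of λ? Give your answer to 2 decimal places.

Σxᵢ = 11+6+5 = 22, with n = 3.
Posterior ∝ λ^9e^(−2.9λ) · λ^22e^(−3λ) = λ^31e^(−5.9λ), i.e. Gamma(shape=32, rate=5.9).
The mode of a Gamma(a, b) with a ≥ 1 (shape–rate) is (a−1)/b = 31/5.9 ≈ 5.25.

λ̂_MAP = 5.25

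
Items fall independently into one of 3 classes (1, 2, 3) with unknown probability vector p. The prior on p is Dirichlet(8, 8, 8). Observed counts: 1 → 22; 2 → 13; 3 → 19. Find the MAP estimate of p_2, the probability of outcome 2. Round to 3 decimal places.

The posterior is Dirichlet(αᵢ + nᵢ) = Dirichlet(30, 21, 27).
For a Dirichlet(a₁,…,a_K) with all aᵢ > 1, the mode has j-th component (aⱼ − 1)/(Σaᵢ − K).
Here Σaᵢ = 78 and K = 3, so p_2 = (21 − 1)/(78 − 3) = 20/75 ≈ 0.267.

MAP estimate: 0.267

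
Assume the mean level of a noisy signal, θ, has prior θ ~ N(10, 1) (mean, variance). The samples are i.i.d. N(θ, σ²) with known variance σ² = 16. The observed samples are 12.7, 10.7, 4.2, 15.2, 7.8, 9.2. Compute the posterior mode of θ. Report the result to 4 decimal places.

n = 6; x̄ = (12.7 + 10.7 + 4.2 + 15.2 + 7.8 + 9.2)/6 = 59.8/6 = 299/30 ≈ 9.9667.
For a Normal prior and Normal likelihood with known variance, the posterior is Normal; its mode equals its mean, the precision-weighted average.
Prior precision 1/σ₀² = 1/1 = 1; data precision n/σ² = 6/16 = 0.375.
θ̂ = (1·10 + 0.375·(299/30)) / (1 + 0.375) = 13.7375/1.375 = 1099/110 ≈ 9.9909.

θ̂_MAP = 9.9909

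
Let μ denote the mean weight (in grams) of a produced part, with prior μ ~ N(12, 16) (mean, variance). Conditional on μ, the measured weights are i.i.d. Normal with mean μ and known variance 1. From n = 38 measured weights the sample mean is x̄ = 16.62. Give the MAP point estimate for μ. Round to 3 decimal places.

μ̂_MAP = 16.612

n = 38, x̄ = 16.62.
For a Normal prior and Normal likelihood with known variance, the posterior is Normal; its mode equals its mean, the precision-weighted average.
Prior precision 1/σ₀² = 1/16 = 0.0625; data precision n/σ² = 38/1 = 38.
μ̂ = (0.0625·12 + 38·16.62) / (0.0625 + 38) = 632.31/38.0625 = 12044/725 ≈ 16.612.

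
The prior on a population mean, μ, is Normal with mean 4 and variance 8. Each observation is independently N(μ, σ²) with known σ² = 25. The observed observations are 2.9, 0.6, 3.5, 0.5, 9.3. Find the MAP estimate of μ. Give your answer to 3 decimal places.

n = 5; x̄ = (2.9 + 0.6 + 3.5 + 0.5 + 9.3)/5 = 16.8/5 = 3.36.
For a Normal prior and Normal likelihood with known variance, the posterior is Normal; its mode equals its mean, the precision-weighted average.
Prior precision 1/σ₀² = 1/8 = 0.125; data precision n/σ² = 5/25 = 0.2.
μ̂ = (0.125·4 + 0.2·3.36) / (0.125 + 0.2) = 1.172/0.325 = 1172/325 ≈ 3.606.

μ̂_MAP = 3.606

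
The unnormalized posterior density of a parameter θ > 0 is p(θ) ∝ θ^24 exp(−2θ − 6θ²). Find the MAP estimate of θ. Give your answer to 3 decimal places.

θ̂_MAP = 1.333

ℓ'(θ) = 24/θ − 2 − 12θ. Setting this to zero and multiplying by θ: 12θ² + 2θ − 24 = 0.
θ = (−2 + √(2² + 4·12·24)) / (2·12) = (−2 + √1156) / 24 = (−2 + 34)/24 = 4/3.
ℓ''(θ) = −24/θ² − 12 < 0, confirming a maximum.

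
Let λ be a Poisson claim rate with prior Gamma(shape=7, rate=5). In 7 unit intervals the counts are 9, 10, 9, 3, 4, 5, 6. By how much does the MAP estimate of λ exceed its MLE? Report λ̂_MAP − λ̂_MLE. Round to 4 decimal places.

Σxᵢ = 46. Posterior is Gamma(53, 12); MAP = (53−1)/12 = 52/12 ≈ 4.33333.
MLE = x̄ = 46/7 ≈ 6.57143.
Difference = 52/12 − 46/7 = -47/21 ≈ -2.2381.

MAP − MLE = -2.2381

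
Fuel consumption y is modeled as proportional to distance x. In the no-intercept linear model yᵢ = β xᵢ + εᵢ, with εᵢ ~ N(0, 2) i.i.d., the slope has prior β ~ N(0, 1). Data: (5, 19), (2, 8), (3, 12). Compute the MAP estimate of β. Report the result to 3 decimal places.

β̂_MAP = 3.675

log p(β | y) = −Σ(yᵢ − βxᵢ)²/(2·2) − β²/(2·1) + const.
Setting the derivative to zero: Σxᵢ(yᵢ − βxᵢ)/2 − β/1 = 0, so β = Σxᵢyᵢ / (Σxᵢ² + σ²/τ²).
Σxᵢyᵢ = 5·19 + 2·8 + 3·12 = 147; Σxᵢ² = 38; σ²/τ² = 2.
β̂_MAP = 147 / (38 + 2) = 147/40 ≈ 3.675.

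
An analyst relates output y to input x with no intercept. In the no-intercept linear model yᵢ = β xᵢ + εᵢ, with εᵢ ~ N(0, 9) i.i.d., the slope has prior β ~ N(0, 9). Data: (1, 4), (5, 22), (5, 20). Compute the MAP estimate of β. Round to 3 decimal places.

β̂_MAP = 4.115

log p(β | y) = −Σ(yᵢ − βxᵢ)²/(2·9) − β²/(2·9) + const.
Setting the derivative to zero: Σxᵢ(yᵢ − βxᵢ)/9 − β/9 = 0, so β = Σxᵢyᵢ / (Σxᵢ² + σ²/τ²).
Σxᵢyᵢ = 1·4 + 5·22 + 5·20 = 214; Σxᵢ² = 51; σ²/τ² = 1.
β̂_MAP = 214 / (51 + 1) = 214/52 ≈ 4.115.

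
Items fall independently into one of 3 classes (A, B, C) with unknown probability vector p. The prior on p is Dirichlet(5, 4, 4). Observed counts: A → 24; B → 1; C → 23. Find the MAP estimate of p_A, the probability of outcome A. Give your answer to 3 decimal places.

MAP estimate of p_A = 0.483

The posterior is Dirichlet(αᵢ + nᵢ) = Dirichlet(29, 5, 27).
For a Dirichlet(a₁,…,a_K) with all aᵢ > 1, the mode has j-th component (aⱼ − 1)/(Σaᵢ − K).
Here Σaᵢ = 61 and K = 3, so p_A = (29 − 1)/(61 − 3) = 28/58 ≈ 0.483.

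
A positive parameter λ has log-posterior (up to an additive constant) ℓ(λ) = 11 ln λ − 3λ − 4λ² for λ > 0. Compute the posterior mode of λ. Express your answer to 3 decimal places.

λ̂_MAP = 1.000

ℓ'(λ) = 11/λ − 3 − 8λ. Setting this to zero and multiplying by λ: 8λ² + 3λ − 11 = 0.
λ = (−3 + √(3² + 4·8·11)) / (2·8) = (−3 + √361) / 16 = (−3 + 19)/16 = 1.
ℓ''(λ) = −11/λ² − 8 < 0, confirming a maximum.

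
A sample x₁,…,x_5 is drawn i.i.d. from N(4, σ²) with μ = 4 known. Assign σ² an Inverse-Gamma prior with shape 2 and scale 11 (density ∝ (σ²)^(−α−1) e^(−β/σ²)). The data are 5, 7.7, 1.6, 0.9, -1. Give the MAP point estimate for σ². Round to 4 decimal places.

Sum of squared deviations about the known mean: SS = (5−4)² + (7.7−4)² + (1.6−4)² + (0.9−4)² + (-1−4)² = 55.06.
The Normal likelihood contributes (σ²)^(−n/2) exp(−SS/(2σ²)), so the posterior is Inverse-Gamma(α + n/2, β + SS/2) = Inverse-Gamma(4.5, 38.53).
The mode of Inverse-Gamma(a, b) is b/(a+1) = 38.53/5.5 ≈ 7.0055.

σ̂²_MAP = 7.0055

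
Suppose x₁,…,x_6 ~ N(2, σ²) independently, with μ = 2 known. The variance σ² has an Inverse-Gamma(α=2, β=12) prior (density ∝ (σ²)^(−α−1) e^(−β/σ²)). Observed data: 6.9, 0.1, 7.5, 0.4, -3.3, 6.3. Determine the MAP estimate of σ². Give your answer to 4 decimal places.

σ̂²_MAP = 10.9175

Sum of squared deviations about the known mean: SS = (6.9−2)² + (0.1−2)² + (7.5−2)² + (0.4−2)² + (-3.3−2)² + (6.3−2)² = 107.01.
The Normal likelihood contributes (σ²)^(−n/2) exp(−SS/(2σ²)), so the posterior is Inverse-Gamma(α + n/2, β + SS/2) = Inverse-Gamma(5, 65.505).
The mode of Inverse-Gamma(a, b) is b/(a+1) = 65.505/6 ≈ 10.9175.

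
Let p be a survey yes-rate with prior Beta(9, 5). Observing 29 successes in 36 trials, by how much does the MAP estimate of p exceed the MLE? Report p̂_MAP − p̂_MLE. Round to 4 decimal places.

Posterior is Beta(38, 12); MAP = (38−1)/(50−2) = 37/48 ≈ 0.77083.
MLE ignores the prior: p̂_MLE = k/n = 29/36 ≈ 0.80556.
Difference = 37/48 − 29/36 = -5/144 ≈ -0.0347.

MAP − MLE = -0.0347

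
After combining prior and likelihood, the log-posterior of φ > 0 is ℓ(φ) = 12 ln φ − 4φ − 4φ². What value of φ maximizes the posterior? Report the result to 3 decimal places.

ℓ'(φ) = 12/φ − 4 − 8φ. Setting this to zero and multiplying by φ: 8φ² + 4φ − 12 = 0.
φ = (−4 + √(4² + 4·8·12)) / (2·8) = (−4 + √400) / 16 = (−4 + 20)/16 = 1.
ℓ''(φ) = −12/φ² − 8 < 0, confirming a maximum.

φ̂_MAP = 1.000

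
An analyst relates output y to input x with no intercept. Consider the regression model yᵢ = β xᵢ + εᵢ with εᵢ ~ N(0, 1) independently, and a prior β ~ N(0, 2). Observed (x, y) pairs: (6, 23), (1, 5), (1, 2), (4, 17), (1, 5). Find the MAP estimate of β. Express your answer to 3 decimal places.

β̂_MAP = 3.928

log p(β | y) = −Σ(yᵢ − βxᵢ)²/(2·1) − β²/(2·2) + const.
Setting the derivative to zero: Σxᵢ(yᵢ − βxᵢ)/1 − β/2 = 0, so β = Σxᵢyᵢ / (Σxᵢ² + σ²/τ²).
Σxᵢyᵢ = 6·23 + 1·5 + 1·2 + 4·17 + 1·5 = 218; Σxᵢ² = 55; σ²/τ² = 0.5.
β̂_MAP = 218 / (55 + 0.5) = 218/55.5 ≈ 3.928.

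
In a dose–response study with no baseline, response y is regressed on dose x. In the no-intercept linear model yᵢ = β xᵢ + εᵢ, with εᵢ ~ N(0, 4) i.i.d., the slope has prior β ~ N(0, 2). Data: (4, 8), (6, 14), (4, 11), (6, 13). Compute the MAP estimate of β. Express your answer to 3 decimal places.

log p(β | y) = −Σ(yᵢ − βxᵢ)²/(2·4) − β²/(2·2) + const.
Setting the derivative to zero: Σxᵢ(yᵢ − βxᵢ)/4 − β/2 = 0, so β = Σxᵢyᵢ / (Σxᵢ² + σ²/τ²).
Σxᵢyᵢ = 4·8 + 6·14 + 4·11 + 6·13 = 238; Σxᵢ² = 104; σ²/τ² = 2.
β̂_MAP = 238 / (104 + 2) = 238/106 ≈ 2.245.

β̂_MAP = 2.245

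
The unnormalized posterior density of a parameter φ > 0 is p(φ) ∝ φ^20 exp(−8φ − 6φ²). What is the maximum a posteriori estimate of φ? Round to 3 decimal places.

ℓ'(φ) = 20/φ − 8 − 12φ. Setting this to zero and multiplying by φ: 12φ² + 8φ − 20 = 0.
φ = (−8 + √(8² + 4·12·20)) / (2·12) = (−8 + √1024) / 24 = (−8 + 32)/24 = 1.
ℓ''(φ) = −20/φ² − 12 < 0, confirming a maximum.

φ̂_MAP = 1.000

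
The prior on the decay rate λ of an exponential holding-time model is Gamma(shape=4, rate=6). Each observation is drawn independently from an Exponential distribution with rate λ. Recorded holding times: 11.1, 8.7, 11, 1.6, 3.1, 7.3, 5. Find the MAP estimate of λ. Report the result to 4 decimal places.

The Exponential(rate=λ) likelihood is ∝ λ^n e^(−λΣtᵢ). Here n = 7 and Σtᵢ = 11.1 + 8.7 + 11 + 1.6 + 3.1 + 7.3 + 5 = 47.8.
Posterior ∝ λ^3e^(−6λ) · λ^7e^(−47.8λ) = λ^10e^(−53.8λ), i.e. Gamma(11, 53.8).
Mode = (a−1)/b = 10/53.8 ≈ 0.1859.

λ̂_MAP = 0.1859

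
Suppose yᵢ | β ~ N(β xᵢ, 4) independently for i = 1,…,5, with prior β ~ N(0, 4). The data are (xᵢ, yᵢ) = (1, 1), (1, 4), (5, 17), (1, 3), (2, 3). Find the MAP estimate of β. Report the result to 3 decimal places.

β̂_MAP = 3.000

log p(β | y) = −Σ(yᵢ − βxᵢ)²/(2·4) − β²/(2·4) + const.
Setting the derivative to zero: Σxᵢ(yᵢ − βxᵢ)/4 − β/4 = 0, so β = Σxᵢyᵢ / (Σxᵢ² + σ²/τ²).
Σxᵢyᵢ = 1·1 + 1·4 + 5·17 + 1·3 + 2·3 = 99; Σxᵢ² = 32; σ²/τ² = 1.
β̂_MAP = 99 / (32 + 1) = 99/33 ≈ 3.000.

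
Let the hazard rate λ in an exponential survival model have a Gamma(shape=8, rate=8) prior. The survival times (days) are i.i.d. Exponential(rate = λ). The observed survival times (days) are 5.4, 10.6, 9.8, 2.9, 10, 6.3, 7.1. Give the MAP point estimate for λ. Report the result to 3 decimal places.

λ̂_MAP = 0.233

The Exponential(rate=λ) likelihood is ∝ λ^n e^(−λΣtᵢ). Here n = 7 and Σtᵢ = 5.4 + 10.6 + 9.8 + 2.9 + 10 + 6.3 + 7.1 = 52.1.
Posterior ∝ λ^7e^(−8λ) · λ^7e^(−52.1λ) = λ^14e^(−60.1λ), i.e. Gamma(15, 60.1).
Mode = (a−1)/b = 14/60.1 ≈ 0.233.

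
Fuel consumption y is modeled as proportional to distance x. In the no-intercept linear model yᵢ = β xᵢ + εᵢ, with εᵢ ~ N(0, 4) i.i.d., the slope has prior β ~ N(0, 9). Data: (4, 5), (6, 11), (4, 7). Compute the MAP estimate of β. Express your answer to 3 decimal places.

β̂_MAP = 1.666

log p(β | y) = −Σ(yᵢ − βxᵢ)²/(2·4) − β²/(2·9) + const.
Setting the derivative to zero: Σxᵢ(yᵢ − βxᵢ)/4 − β/9 = 0, so β = Σxᵢyᵢ / (Σxᵢ² + σ²/τ²).
Σxᵢyᵢ = 4·5 + 6·11 + 4·7 = 114; Σxᵢ² = 68; σ²/τ² = 4/9.
β̂_MAP = 114 / (68 + 4/9) = 114/(616/9) = 513/308 ≈ 1.666.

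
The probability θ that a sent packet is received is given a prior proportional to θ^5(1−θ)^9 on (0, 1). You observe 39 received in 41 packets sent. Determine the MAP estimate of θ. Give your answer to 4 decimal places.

θ̂_MAP = 0.8000

The prior density ∝ θ^5(1−θ)^9 is the kernel of Beta(6, 10).
Data: 39 successes in 41 trials. The binomial likelihood contributes θ^39(1−θ)^2, so the posterior is Beta(6+39, 10+2) = Beta(45, 12).
For Beta(a, b) with a, b > 1 the mode is (a−1)/(a+b−2) = 44/55 ≈ 0.8000.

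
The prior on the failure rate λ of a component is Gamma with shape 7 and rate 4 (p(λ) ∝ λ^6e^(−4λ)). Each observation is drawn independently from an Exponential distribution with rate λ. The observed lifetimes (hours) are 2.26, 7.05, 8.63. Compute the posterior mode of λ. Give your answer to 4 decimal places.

The Exponential(rate=λ) likelihood is ∝ λ^n e^(−λΣtᵢ). Here n = 3 and Σtᵢ = 2.26 + 7.05 + 8.63 = 17.94.
Posterior ∝ λ^6e^(−4λ) · λ^3e^(−17.94λ) = λ^9e^(−21.94λ), i.e. Gamma(10, 21.94).
Mode = (a−1)/b = 9/21.94 ≈ 0.4102.

λ̂_MAP = 0.4102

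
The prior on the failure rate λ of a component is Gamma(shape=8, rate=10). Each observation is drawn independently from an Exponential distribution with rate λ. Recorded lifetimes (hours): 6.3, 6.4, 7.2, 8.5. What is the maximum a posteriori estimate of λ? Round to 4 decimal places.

The Exponential(rate=λ) likelihood is ∝ λ^n e^(−λΣtᵢ). Here n = 4 and Σtᵢ = 6.3 + 6.4 + 7.2 + 8.5 = 28.4.
Posterior ∝ λ^7e^(−10λ) · λ^4e^(−28.4λ) = λ^11e^(−38.4λ), i.e. Gamma(12, 38.4).
Mode = (a−1)/b = 11/38.4 ≈ 0.2865.

λ̂_MAP = 0.2865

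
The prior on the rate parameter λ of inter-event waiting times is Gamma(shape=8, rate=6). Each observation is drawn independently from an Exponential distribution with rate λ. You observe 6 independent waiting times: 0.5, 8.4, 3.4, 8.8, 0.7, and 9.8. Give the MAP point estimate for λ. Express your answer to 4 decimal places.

λ̂_MAP = 0.3457

The Exponential(rate=λ) likelihood is ∝ λ^n e^(−λΣtᵢ). Here n = 6 and Σtᵢ = 0.5 + 8.4 + 3.4 + 8.8 + 0.7 + 9.8 = 31.6.
Posterior ∝ λ^7e^(−6λ) · λ^6e^(−31.6λ) = λ^13e^(−37.6λ), i.e. Gamma(14, 37.6).
Mode = (a−1)/b = 13/37.6 ≈ 0.3457.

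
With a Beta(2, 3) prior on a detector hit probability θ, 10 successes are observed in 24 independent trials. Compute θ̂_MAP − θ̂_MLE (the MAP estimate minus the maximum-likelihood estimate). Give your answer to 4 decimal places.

MAP − MLE = -0.0093

Posterior is Beta(12, 17); MAP = (12−1)/(29−2) = 11/27 ≈ 0.40741.
MLE ignores the prior: θ̂_MLE = k/n = 10/24 ≈ 0.41667.
Difference = 11/27 − 10/24 = -1/108 ≈ -0.0093.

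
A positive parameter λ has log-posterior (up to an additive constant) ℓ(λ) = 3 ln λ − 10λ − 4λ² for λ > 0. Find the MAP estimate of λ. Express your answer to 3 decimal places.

λ̂_MAP = 0.250

ℓ'(λ) = 3/λ − 10 − 8λ. Setting this to zero and multiplying by λ: 8λ² + 10λ − 3 = 0.
λ = (−10 + √(10² + 4·8·3)) / (2·8) = (−10 + √196) / 16 = (−10 + 14)/16 = 1/4.
ℓ''(λ) = −3/λ² − 8 < 0, confirming a maximum.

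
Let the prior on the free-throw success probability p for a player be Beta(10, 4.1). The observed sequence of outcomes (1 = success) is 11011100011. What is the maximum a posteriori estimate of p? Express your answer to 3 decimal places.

Prior: Beta(10, 4.1).
Data: 7 successes in 11 trials (from the sequence). The binomial likelihood contributes p^7(1−p)^4, so the posterior is Beta(10+7, 4.1+4) = Beta(17, 8.1).
For Beta(a, b) with a, b > 1 the mode is (a−1)/(a+b−2) = 16/23.1 ≈ 0.693.

p̂_MAP = 0.693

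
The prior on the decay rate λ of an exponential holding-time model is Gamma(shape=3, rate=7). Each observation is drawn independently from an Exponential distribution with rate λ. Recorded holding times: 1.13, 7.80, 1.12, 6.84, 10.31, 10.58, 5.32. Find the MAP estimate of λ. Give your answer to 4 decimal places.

λ̂_MAP = 0.1796

The Exponential(rate=λ) likelihood is ∝ λ^n e^(−λΣtᵢ). Here n = 7 and Σtᵢ = 1.13 + 7.80 + 1.12 + 6.84 + 10.31 + 10.58 + 5.32 = 43.10.
Posterior ∝ λ^2e^(−7λ) · λ^7e^(−43.10λ) = λ^9e^(−50.10λ), i.e. Gamma(10, 50.10).
Mode = (a−1)/b = 9/50.10 ≈ 0.1796.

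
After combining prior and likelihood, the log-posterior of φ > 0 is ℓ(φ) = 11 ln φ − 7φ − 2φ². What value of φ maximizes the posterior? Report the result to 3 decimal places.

φ̂_MAP = 1.000

ℓ'(φ) = 11/φ − 7 − 4φ. Setting this to zero and multiplying by φ: 4φ² + 7φ − 11 = 0.
φ = (−7 + √(7² + 4·4·11)) / (2·4) = (−7 + √225) / 8 = (−7 + 15)/8 = 1.
ℓ''(φ) = −11/φ² − 4 < 0, confirming a maximum.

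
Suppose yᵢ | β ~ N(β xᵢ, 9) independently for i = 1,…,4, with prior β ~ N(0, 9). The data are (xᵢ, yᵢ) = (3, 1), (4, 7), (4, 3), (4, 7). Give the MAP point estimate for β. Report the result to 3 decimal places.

β̂_MAP = 1.224

log p(β | y) = −Σ(yᵢ − βxᵢ)²/(2·9) − β²/(2·9) + const.
Setting the derivative to zero: Σxᵢ(yᵢ − βxᵢ)/9 − β/9 = 0, so β = Σxᵢyᵢ / (Σxᵢ² + σ²/τ²).
Σxᵢyᵢ = 3·1 + 4·7 + 4·3 + 4·7 = 71; Σxᵢ² = 57; σ²/τ² = 1.
β̂_MAP = 71 / (57 + 1) = 71/58 ≈ 1.224.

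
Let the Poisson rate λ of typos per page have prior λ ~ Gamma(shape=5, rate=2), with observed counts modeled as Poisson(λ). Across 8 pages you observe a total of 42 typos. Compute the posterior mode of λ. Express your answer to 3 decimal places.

Σxᵢ = 42, n = 8.
Posterior ∝ λ^4e^(−2λ) · λ^42e^(−8λ) = λ^46e^(−10λ), i.e. Gamma(shape=47, rate=10).
The mode of a Gamma(a, b) with a ≥ 1 (shape–rate) is (a−1)/b = 46/10 ≈ 4.600.

λ̂_MAP = 4.600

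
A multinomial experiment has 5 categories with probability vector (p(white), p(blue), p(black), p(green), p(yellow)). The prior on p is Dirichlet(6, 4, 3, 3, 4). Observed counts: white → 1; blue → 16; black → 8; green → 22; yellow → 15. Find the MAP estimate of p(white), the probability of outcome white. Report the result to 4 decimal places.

MAP estimate of p(white) = 0.0779

The posterior is Dirichlet(αᵢ + nᵢ) = Dirichlet(7, 20, 11, 25, 19).
For a Dirichlet(a₁,…,a_K) with all aᵢ > 1, the mode has j-th component (aⱼ − 1)/(Σaᵢ − K).
Here Σaᵢ = 82 and K = 5, so p(white) = (7 − 1)/(82 − 5) = 6/77 ≈ 0.0779.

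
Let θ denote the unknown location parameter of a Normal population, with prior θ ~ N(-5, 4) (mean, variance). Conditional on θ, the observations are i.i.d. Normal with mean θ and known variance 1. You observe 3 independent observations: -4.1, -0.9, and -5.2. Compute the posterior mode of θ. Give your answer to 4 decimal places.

θ̂_MAP = -3.5231

n = 3; x̄ = ((-4.1) + (-0.9) + (-5.2))/3 = -10.2/3 = -3.4.
For a Normal prior and Normal likelihood with known variance, the posterior is Normal; its mode equals its mean, the precision-weighted average.
Prior precision 1/σ₀² = 1/4 = 0.25; data precision n/σ² = 3/1 = 3.
θ̂ = (0.25·(-5) + 3·(-3.4)) / (0.25 + 3) = (-11.45)/3.25 = -229/65 ≈ -3.5231.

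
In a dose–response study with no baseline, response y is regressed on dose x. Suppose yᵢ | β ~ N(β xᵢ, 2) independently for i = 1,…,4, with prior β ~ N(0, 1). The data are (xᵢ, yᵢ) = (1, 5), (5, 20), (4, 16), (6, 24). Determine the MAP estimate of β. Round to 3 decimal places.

β̂_MAP = 3.913

log p(β | y) = −Σ(yᵢ − βxᵢ)²/(2·2) − β²/(2·1) + const.
Setting the derivative to zero: Σxᵢ(yᵢ − βxᵢ)/2 − β/1 = 0, so β = Σxᵢyᵢ / (Σxᵢ² + σ²/τ²).
Σxᵢyᵢ = 1·5 + 5·20 + 4·16 + 6·24 = 313; Σxᵢ² = 78; σ²/τ² = 2.
β̂_MAP = 313 / (78 + 2) = 313/80 ≈ 3.913.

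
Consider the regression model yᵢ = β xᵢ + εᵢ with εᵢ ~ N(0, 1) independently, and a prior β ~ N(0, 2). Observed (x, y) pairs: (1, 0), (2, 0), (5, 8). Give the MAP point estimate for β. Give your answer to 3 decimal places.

β̂_MAP = 1.311

log p(β | y) = −Σ(yᵢ − βxᵢ)²/(2·1) − β²/(2·2) + const.
Setting the derivative to zero: Σxᵢ(yᵢ − βxᵢ)/1 − β/2 = 0, so β = Σxᵢyᵢ / (Σxᵢ² + σ²/τ²).
Σxᵢyᵢ = 1·0 + 2·0 + 5·8 = 40; Σxᵢ² = 30; σ²/τ² = 0.5.
β̂_MAP = 40 / (30 + 0.5) = 40/30.5 ≈ 1.311.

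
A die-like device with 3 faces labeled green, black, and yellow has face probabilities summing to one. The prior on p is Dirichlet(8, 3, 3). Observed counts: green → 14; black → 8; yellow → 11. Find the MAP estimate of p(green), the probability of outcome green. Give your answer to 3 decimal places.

The posterior is Dirichlet(αᵢ + nᵢ) = Dirichlet(22, 11, 14).
For a Dirichlet(a₁,…,a_K) with all aᵢ > 1, the mode has j-th component (aⱼ − 1)/(Σaᵢ − K).
Here Σaᵢ = 47 and K = 3, so p(green) = (22 − 1)/(47 − 3) = 21/44 ≈ 0.477.

MAP estimate of p(green) = 0.477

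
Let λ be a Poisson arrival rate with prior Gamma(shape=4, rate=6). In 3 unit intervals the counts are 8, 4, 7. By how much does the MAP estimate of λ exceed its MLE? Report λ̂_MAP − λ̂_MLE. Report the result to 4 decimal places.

MAP − MLE = -3.8889

Σxᵢ = 19. Posterior is Gamma(23, 9); MAP = (23−1)/9 = 22/9 ≈ 2.44444.
MLE = x̄ = 19/3 ≈ 6.33333.
Difference = 22/9 − 19/3 = -35/9 ≈ -3.8889.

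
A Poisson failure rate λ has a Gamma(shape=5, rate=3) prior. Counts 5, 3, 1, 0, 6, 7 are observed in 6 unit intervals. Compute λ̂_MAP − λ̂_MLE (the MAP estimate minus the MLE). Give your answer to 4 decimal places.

MAP − MLE = -0.7778

Σxᵢ = 22. Posterior is Gamma(27, 9); MAP = (27−1)/9 = 26/9 ≈ 2.88889.
MLE = x̄ = 22/6 ≈ 3.66667.
Difference = 26/9 − 22/6 = -7/9 ≈ -0.7778.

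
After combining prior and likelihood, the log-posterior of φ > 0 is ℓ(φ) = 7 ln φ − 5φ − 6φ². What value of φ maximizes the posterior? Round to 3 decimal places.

ℓ'(φ) = 7/φ − 5 − 12φ. Setting this to zero and multiplying by φ: 12φ² + 5φ − 7 = 0.
φ = (−5 + √(5² + 4·12·7)) / (2·12) = (−5 + √361) / 24 = (−5 + 19)/24 = 7/12.
ℓ''(φ) = −7/φ² − 12 < 0, confirming a maximum.

φ̂_MAP = 0.583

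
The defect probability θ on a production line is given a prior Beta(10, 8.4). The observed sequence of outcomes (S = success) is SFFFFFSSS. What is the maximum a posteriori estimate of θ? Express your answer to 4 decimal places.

Prior: Beta(10, 8.4).
Data: 4 successes in 9 trials (from the sequence). The binomial likelihood contributes θ^4(1−θ)^5, so the posterior is Beta(10+4, 8.4+5) = Beta(14, 13.4).
For Beta(a, b) with a, b > 1 the mode is (a−1)/(a+b−2) = 13/25.4 ≈ 0.5118.

θ̂_MAP = 0.5118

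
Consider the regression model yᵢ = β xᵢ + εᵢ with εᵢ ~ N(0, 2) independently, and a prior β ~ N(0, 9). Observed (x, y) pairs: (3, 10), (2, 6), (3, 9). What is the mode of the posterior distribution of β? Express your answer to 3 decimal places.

β̂_MAP = 3.105

log p(β | y) = −Σ(yᵢ − βxᵢ)²/(2·2) − β²/(2·9) + const.
Setting the derivative to zero: Σxᵢ(yᵢ − βxᵢ)/2 − β/9 = 0, so β = Σxᵢyᵢ / (Σxᵢ² + σ²/τ²).
Σxᵢyᵢ = 3·10 + 2·6 + 3·9 = 69; Σxᵢ² = 22; σ²/τ² = 2/9.
β̂_MAP = 69 / (22 + 2/9) = 69/(200/9) = 621/200 ≈ 3.105.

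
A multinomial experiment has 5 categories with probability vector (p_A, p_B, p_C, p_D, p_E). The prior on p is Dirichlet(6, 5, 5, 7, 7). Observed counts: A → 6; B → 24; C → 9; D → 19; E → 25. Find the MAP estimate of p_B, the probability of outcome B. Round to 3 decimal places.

MAP estimate of p_B = 0.259

The posterior is Dirichlet(αᵢ + nᵢ) = Dirichlet(12, 29, 14, 26, 32).
For a Dirichlet(a₁,…,a_K) with all aᵢ > 1, the mode has j-th component (aⱼ − 1)/(Σaᵢ − K).
Here Σaᵢ = 113 and K = 5, so p_B = (29 − 1)/(113 − 5) = 28/108 ≈ 0.259.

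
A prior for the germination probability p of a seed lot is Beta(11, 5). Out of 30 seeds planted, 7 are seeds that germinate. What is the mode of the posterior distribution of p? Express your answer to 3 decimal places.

Prior: Beta(11, 5).
Data: 7 successes in 30 trials. The binomial likelihood contributes p^7(1−p)^23, so the posterior is Beta(11+7, 5+23) = Beta(18, 28).
For Beta(a, b) with a, b > 1 the mode is (a−1)/(a+b−2) = 17/44 ≈ 0.386.

p̂_MAP = 0.386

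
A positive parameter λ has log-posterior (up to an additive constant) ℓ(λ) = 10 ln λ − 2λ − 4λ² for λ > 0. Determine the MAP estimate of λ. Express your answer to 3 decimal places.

ℓ'(λ) = 10/λ − 2 − 8λ. Setting this to zero and multiplying by λ: 8λ² + 2λ − 10 = 0.
λ = (−2 + √(2² + 4·8·10)) / (2·8) = (−2 + √324) / 16 = (−2 + 18)/16 = 1.
ℓ''(λ) = −10/λ² − 8 < 0, confirming a maximum.

λ̂_MAP = 1.000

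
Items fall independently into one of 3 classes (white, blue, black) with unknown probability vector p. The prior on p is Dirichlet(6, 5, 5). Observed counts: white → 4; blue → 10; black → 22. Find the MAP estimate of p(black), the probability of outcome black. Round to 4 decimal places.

The posterior is Dirichlet(αᵢ + nᵢ) = Dirichlet(10, 15, 27).
For a Dirichlet(a₁,…,a_K) with all aᵢ > 1, the mode has j-th component (aⱼ − 1)/(Σaᵢ − K).
Here Σaᵢ = 52 and K = 3, so p(black) = (27 − 1)/(52 − 3) = 26/49 ≈ 0.5306.

MAP estimate of p(black) = 0.5306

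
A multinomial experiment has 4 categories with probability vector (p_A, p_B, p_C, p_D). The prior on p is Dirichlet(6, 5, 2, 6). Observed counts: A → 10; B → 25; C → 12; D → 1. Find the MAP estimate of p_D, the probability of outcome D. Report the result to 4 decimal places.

MAP estimate of p_D = 0.0952

The posterior is Dirichlet(αᵢ + nᵢ) = Dirichlet(16, 30, 14, 7).
For a Dirichlet(a₁,…,a_K) with all aᵢ > 1, the mode has j-th component (aⱼ − 1)/(Σaᵢ − K).
Here Σaᵢ = 67 and K = 4, so p_D = (7 − 1)/(67 − 4) = 6/63 ≈ 0.0952.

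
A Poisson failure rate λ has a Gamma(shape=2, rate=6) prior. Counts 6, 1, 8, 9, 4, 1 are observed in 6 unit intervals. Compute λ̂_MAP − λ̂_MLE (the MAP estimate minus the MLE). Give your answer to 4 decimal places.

MAP − MLE = -2.3333

Σxᵢ = 29. Posterior is Gamma(31, 12); MAP = (31−1)/12 = 30/12 ≈ 2.50000.
MLE = x̄ = 29/6 ≈ 4.83333.
Difference = 30/12 − 29/6 = -7/3 ≈ -2.3333.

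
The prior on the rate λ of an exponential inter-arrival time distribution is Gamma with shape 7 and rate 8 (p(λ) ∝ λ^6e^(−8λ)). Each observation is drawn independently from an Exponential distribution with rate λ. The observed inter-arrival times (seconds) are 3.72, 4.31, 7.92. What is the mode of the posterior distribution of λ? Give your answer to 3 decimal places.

The Exponential(rate=λ) likelihood is ∝ λ^n e^(−λΣtᵢ). Here n = 3 and Σtᵢ = 3.72 + 4.31 + 7.92 = 15.95.
Posterior ∝ λ^6e^(−8λ) · λ^3e^(−15.95λ) = λ^9e^(−23.95λ), i.e. Gamma(10, 23.95).
Mode = (a−1)/b = 9/23.95 ≈ 0.376.

λ̂_MAP = 0.376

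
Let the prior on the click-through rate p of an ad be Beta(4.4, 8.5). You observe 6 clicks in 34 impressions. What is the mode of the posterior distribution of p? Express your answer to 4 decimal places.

Prior: Beta(4.4, 8.5).
Data: 6 successes in 34 trials. The binomial likelihood contributes p^6(1−p)^28, so the posterior is Beta(4.4+6, 8.5+28) = Beta(10.4, 36.5).
For Beta(a, b) with a, b > 1 the mode is (a−1)/(a+b−2) = 9.4/44.9 ≈ 0.2094.

p̂_MAP = 0.2094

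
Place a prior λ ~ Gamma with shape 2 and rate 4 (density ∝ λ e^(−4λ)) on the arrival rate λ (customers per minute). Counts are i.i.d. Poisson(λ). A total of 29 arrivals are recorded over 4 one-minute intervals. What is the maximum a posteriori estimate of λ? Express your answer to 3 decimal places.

λ̂_MAP = 3.750

Σxᵢ = 29, n = 4.
Posterior ∝ λe^(−4λ) · λ^29e^(−4λ) = λ^30e^(−8λ), i.e. Gamma(shape=31, rate=8).
The mode of a Gamma(a, b) with a ≥ 1 (shape–rate) is (a−1)/b = 30/8 ≈ 3.750.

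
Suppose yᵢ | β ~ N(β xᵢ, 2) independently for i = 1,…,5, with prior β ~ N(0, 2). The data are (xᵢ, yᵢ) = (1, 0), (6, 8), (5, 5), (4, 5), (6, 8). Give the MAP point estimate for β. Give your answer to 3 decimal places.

β̂_MAP = 1.226

log p(β | y) = −Σ(yᵢ − βxᵢ)²/(2·2) − β²/(2·2) + const.
Setting the derivative to zero: Σxᵢ(yᵢ − βxᵢ)/2 − β/2 = 0, so β = Σxᵢyᵢ / (Σxᵢ² + σ²/τ²).
Σxᵢyᵢ = 1·0 + 6·8 + 5·5 + 4·5 + 6·8 = 141; Σxᵢ² = 114; σ²/τ² = 1.
β̂_MAP = 141 / (114 + 1) = 141/115 ≈ 1.226.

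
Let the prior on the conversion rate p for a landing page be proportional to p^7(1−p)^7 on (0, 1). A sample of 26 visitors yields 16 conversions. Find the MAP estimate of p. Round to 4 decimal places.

The prior density ∝ p^7(1−p)^7 is the kernel of Beta(8, 8).
Data: 16 successes in 26 trials. The binomial likelihood contributes p^16(1−p)^10, so the posterior is Beta(8+16, 8+10) = Beta(24, 18).
For Beta(a, b) with a, b > 1 the mode is (a−1)/(a+b−2) = 23/40 ≈ 0.5750.

p̂_MAP = 0.5750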